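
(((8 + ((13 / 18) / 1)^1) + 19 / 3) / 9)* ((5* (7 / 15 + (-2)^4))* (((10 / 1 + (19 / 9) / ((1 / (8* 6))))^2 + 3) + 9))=3737226584 / 2187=1708837.03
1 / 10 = 0.10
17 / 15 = 1.13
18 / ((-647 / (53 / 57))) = -318 / 12293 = -0.03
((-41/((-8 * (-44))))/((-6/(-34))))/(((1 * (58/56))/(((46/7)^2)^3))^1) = -825448117064/16084299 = -51320.12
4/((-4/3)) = -3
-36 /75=-12 /25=-0.48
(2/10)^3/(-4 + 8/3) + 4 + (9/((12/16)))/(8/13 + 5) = 223781/36500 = 6.13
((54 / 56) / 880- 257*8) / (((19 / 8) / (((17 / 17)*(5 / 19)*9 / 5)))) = -455938317 / 1111880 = -410.06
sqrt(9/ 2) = 3*sqrt(2)/ 2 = 2.12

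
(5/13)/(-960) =-1/2496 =-0.00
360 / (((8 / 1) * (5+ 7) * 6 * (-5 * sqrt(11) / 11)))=-sqrt(11) / 8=-0.41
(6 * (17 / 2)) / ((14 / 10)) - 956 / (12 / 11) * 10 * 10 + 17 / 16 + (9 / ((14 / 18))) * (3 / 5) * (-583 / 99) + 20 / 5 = -147222983 / 1680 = -87632.73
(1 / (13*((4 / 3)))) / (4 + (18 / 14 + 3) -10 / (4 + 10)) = 21 / 2756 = 0.01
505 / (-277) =-505 / 277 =-1.82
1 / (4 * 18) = 0.01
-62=-62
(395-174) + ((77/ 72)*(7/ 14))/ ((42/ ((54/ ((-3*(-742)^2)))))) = 5840382901/ 26427072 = 221.00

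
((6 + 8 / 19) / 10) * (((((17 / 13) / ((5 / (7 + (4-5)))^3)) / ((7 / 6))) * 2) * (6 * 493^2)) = 3919754275776 / 1080625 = 3627302.97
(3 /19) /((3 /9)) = 9 /19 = 0.47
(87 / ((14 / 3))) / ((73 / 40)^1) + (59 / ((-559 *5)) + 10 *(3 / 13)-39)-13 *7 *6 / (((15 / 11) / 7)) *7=-28059441456 / 1428245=-19646.10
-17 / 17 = -1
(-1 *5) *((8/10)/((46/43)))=-86/23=-3.74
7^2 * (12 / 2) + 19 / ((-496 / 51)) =144855 / 496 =292.05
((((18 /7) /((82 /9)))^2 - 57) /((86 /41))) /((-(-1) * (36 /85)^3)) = -119971161125 /335872656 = -357.19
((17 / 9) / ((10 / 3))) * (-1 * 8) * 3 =-68 / 5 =-13.60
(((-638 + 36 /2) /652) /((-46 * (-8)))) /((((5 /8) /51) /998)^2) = -321235194096 /18745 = -17137113.58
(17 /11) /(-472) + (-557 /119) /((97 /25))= -72494831 /59931256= -1.21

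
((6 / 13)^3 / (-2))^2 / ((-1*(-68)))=2916 / 82055753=0.00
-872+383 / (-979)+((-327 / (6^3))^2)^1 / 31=-137240994485 / 157329216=-872.32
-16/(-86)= 8/43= 0.19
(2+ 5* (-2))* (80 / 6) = -320 / 3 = -106.67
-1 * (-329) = 329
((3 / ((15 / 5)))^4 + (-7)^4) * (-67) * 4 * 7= -4506152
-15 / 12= -5 / 4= -1.25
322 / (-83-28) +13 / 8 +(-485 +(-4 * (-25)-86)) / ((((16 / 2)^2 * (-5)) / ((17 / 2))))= 798137 / 71040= 11.24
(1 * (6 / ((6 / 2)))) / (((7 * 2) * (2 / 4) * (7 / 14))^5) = 64 / 16807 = 0.00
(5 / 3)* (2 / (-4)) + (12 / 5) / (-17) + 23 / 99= -12491 / 16830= -0.74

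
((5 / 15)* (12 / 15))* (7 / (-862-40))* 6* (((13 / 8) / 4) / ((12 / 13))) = -1183 / 216480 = -0.01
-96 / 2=-48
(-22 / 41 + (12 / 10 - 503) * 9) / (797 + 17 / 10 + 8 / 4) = -1851862 / 328287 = -5.64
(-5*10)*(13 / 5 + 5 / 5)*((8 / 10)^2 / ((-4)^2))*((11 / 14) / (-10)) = 99 / 175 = 0.57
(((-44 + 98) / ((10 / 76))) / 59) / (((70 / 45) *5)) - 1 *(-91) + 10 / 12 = 5744479 / 61950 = 92.73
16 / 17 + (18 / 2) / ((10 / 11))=1843 / 170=10.84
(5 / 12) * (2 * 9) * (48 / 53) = 360 / 53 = 6.79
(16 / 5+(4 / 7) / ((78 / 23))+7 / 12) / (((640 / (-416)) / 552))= -496271 / 350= -1417.92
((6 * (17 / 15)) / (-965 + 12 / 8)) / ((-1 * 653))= 68 / 6291655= 0.00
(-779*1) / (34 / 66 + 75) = -25707 / 2492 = -10.32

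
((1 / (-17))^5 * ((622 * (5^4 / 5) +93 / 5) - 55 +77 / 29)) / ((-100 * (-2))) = -11268857 / 41175853000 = -0.00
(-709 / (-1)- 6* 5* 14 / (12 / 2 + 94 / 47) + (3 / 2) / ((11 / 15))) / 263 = 7244 / 2893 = 2.50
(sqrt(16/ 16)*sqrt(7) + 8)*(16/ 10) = 8*sqrt(7)/ 5 + 64/ 5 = 17.03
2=2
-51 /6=-17 /2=-8.50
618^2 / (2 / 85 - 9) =-42547.23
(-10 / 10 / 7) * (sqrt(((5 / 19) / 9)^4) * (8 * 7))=-200 / 29241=-0.01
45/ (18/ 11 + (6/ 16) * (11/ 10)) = 13200/ 601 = 21.96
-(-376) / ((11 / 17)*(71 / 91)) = 581672 / 781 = 744.78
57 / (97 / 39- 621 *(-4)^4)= -2223 / 6199967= -0.00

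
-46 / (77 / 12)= -552 / 77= -7.17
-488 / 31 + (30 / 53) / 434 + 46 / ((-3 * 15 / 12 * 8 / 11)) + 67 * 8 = 86842792 / 172515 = 503.39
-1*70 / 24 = -2.92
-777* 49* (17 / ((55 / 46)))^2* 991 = -23073010272732 / 3025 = -7627441412.47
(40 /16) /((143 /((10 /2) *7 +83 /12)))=2515 /3432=0.73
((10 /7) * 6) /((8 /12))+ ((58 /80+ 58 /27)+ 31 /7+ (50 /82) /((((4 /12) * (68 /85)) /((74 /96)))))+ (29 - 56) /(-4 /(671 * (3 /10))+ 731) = 11407319685737 /521251053120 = 21.88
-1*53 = -53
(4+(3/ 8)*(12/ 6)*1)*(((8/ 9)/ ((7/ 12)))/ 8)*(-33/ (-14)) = 209/ 98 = 2.13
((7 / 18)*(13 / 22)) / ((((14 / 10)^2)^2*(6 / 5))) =40625 / 814968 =0.05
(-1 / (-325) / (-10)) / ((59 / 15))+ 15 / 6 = 47936 / 19175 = 2.50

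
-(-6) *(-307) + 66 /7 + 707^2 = 3486115 /7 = 498016.43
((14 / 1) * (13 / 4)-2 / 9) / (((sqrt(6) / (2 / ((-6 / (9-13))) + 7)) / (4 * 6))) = 40750 * sqrt(6) / 27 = 3696.92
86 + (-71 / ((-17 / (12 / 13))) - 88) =410 / 221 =1.86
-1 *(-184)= 184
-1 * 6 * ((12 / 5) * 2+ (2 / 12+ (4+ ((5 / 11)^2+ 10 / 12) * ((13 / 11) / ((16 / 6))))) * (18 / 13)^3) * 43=-64444608819 / 14621035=-4407.66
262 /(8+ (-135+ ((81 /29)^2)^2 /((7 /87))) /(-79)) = 1766812327 /902189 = 1958.36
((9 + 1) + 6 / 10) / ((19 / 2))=106 / 95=1.12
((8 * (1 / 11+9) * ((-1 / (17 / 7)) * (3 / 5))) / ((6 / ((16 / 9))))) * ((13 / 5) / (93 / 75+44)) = -44800 / 146421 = -0.31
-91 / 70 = -13 / 10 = -1.30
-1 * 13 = -13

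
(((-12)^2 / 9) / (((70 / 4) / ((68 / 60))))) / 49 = 0.02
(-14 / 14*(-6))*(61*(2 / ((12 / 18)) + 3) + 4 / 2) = 2208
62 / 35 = 1.77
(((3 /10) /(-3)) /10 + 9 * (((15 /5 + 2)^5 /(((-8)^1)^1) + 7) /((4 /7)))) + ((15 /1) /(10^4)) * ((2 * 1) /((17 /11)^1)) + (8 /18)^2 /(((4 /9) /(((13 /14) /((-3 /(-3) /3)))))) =-6040.86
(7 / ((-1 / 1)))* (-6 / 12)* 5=35 / 2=17.50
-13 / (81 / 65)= -845 / 81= -10.43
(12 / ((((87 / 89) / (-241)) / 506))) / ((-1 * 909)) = 43412776 / 26361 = 1646.86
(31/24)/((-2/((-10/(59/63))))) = 3255/472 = 6.90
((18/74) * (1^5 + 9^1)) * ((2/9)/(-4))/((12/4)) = -5/111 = -0.05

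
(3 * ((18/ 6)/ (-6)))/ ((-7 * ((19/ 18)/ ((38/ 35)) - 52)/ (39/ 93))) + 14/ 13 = 5571680/ 5182177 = 1.08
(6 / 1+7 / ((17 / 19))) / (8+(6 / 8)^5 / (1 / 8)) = 30080 / 21539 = 1.40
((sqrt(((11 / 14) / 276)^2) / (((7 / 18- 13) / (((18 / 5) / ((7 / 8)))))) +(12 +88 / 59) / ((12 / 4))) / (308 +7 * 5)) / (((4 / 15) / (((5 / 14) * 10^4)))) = 6362432150000 / 36240480311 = 175.56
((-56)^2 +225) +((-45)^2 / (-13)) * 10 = 23443 / 13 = 1803.31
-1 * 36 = -36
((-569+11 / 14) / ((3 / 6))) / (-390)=1591 / 546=2.91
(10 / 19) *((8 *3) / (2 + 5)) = 240 / 133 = 1.80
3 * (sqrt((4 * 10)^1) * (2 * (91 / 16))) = 273 * sqrt(10) / 4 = 215.83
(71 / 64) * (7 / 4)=497 / 256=1.94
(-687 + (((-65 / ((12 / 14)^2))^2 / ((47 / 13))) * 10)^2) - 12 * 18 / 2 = 434774158677381505 / 927567936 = 468724868.34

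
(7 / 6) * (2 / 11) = 7 / 33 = 0.21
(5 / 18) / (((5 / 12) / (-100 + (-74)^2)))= 3584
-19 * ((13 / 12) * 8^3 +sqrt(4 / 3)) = -31616 / 3 - 38 * sqrt(3) / 3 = -10560.61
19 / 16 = 1.19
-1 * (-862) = 862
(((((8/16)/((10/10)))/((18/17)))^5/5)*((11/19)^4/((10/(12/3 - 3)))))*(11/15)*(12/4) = 228669389707/1970003130624000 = 0.00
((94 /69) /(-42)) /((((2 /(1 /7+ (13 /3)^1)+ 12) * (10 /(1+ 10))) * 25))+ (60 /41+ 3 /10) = 7660274308 /4344283125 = 1.76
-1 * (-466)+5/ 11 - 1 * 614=-1623/ 11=-147.55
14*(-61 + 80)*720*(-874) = -167388480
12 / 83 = 0.14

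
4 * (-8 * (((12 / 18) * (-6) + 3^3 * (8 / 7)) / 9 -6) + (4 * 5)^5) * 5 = 4032030400 / 63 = 64000482.54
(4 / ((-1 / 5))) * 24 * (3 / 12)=-120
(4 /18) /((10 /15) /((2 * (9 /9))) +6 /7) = 14 /75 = 0.19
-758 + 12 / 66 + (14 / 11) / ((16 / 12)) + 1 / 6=-24971 / 33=-756.70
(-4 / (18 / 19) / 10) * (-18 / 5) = 38 / 25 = 1.52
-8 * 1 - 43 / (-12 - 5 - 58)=-557 / 75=-7.43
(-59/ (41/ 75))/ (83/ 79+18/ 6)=-69915/ 2624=-26.64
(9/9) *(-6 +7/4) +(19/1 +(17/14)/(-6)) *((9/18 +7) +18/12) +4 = 2365/14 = 168.93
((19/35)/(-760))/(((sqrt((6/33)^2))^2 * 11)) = -0.00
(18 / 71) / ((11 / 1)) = 18 / 781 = 0.02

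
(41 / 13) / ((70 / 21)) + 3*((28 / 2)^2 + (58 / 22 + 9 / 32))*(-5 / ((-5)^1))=13675353 / 22880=597.70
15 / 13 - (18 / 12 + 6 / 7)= -219 / 182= -1.20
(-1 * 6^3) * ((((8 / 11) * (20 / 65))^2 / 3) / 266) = -36864 / 2719717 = -0.01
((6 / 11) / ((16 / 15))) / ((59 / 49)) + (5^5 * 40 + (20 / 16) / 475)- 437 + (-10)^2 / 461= 28323734839673 / 227383640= 124563.64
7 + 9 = 16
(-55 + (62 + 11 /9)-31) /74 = -205 /666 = -0.31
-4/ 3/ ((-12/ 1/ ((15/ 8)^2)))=25/ 64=0.39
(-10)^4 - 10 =9990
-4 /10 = -2 /5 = -0.40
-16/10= -8/5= -1.60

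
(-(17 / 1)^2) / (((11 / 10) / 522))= -1508580 / 11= -137143.64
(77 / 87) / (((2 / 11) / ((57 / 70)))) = 2299 / 580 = 3.96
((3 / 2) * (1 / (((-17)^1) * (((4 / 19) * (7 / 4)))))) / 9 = -0.03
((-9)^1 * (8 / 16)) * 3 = -27 / 2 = -13.50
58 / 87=2 / 3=0.67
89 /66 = 1.35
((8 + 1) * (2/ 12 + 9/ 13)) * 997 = 200397/ 26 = 7707.58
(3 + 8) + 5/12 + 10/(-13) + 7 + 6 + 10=5249/156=33.65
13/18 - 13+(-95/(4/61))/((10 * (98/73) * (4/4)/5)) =-3893947/7056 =-551.86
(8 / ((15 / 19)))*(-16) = -2432 / 15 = -162.13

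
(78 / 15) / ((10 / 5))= 13 / 5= 2.60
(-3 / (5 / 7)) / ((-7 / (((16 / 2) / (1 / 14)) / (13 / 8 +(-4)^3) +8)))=9288 / 2495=3.72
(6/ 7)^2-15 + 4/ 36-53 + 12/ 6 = -28733/ 441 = -65.15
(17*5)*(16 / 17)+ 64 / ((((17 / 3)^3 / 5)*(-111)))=14539600 / 181781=79.98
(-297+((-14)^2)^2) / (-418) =-38119 / 418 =-91.19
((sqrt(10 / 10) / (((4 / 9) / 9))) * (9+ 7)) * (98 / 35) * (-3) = -13608 / 5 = -2721.60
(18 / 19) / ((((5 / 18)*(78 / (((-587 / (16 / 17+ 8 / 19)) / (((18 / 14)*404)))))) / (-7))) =0.25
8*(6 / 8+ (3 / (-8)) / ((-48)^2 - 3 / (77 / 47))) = 6.00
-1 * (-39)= 39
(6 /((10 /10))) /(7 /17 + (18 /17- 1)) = 12.75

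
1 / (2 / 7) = 7 / 2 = 3.50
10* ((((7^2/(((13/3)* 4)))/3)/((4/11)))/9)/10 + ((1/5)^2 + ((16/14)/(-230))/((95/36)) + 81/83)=3094048063/2376475920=1.30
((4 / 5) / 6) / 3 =2 / 45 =0.04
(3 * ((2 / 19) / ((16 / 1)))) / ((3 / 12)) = 0.08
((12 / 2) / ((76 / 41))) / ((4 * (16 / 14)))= 861 / 1216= 0.71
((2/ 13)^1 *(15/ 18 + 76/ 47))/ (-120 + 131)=691/ 20163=0.03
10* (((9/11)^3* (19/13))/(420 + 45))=9234/536393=0.02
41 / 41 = 1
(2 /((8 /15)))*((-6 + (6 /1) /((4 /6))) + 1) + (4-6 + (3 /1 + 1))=17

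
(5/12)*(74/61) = 185/366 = 0.51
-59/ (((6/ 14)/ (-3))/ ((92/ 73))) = 520.49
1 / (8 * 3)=1 / 24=0.04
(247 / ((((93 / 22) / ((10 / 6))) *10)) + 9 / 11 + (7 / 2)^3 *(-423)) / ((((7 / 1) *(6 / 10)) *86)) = -2225094785 / 44340912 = -50.18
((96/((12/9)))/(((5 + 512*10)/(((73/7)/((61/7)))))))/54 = 292/937875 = 0.00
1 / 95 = 0.01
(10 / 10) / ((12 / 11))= 11 / 12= 0.92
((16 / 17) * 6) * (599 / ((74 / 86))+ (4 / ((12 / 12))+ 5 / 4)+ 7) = 4000.29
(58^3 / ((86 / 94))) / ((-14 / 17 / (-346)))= 26969746424 / 301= 89600486.46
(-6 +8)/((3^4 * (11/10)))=20/891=0.02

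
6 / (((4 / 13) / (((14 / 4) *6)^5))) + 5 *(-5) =159279889 / 2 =79639944.50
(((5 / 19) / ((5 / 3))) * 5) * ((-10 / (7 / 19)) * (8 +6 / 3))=-1500 / 7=-214.29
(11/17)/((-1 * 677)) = -11/11509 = -0.00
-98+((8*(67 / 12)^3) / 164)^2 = -32517875879 / 1254859776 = -25.91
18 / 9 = 2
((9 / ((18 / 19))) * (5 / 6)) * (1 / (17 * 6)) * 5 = 475 / 1224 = 0.39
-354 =-354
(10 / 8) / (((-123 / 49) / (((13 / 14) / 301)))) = -65 / 42312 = -0.00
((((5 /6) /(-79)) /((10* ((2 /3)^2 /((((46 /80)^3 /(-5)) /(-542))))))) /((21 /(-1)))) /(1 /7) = 12167 /219228160000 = 0.00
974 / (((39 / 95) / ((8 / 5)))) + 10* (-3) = 146878 / 39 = 3766.10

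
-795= -795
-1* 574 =-574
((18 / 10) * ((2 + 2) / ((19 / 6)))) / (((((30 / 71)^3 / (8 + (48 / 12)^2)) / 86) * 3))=246242768 / 11875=20736.23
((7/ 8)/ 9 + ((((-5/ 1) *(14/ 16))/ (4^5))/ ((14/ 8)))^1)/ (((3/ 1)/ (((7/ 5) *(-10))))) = -12229/ 27648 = -0.44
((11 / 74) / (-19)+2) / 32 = 2801 / 44992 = 0.06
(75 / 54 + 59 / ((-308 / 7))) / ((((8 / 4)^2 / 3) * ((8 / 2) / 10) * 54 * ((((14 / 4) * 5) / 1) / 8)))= 19 / 24948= 0.00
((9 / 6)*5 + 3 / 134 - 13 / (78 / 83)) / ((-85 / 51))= 2537 / 670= 3.79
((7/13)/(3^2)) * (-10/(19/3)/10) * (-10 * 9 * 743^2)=115930290/247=469353.40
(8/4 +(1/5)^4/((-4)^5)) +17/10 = 2367999/640000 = 3.70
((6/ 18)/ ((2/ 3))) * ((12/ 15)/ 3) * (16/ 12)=8/ 45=0.18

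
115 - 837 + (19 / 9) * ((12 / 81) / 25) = -4386074 / 6075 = -721.99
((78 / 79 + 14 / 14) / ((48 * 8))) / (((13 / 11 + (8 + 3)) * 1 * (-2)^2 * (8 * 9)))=1727 / 1170726912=0.00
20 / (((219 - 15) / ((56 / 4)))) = 70 / 51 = 1.37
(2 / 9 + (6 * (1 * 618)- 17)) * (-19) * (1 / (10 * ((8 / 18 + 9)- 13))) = 631199 / 320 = 1972.50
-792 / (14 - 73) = 792 / 59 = 13.42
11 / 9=1.22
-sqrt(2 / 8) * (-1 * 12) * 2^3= 48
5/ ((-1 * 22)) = -0.23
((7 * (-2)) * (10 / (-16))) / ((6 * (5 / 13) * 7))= 13 / 24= 0.54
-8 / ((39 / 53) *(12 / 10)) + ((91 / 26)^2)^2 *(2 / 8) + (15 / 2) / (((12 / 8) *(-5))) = 205589 / 7488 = 27.46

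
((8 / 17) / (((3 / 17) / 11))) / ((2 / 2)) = 88 / 3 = 29.33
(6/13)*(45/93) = 90/403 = 0.22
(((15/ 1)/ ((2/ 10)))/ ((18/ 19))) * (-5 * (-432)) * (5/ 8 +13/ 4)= 662625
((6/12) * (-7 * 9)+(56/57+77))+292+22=41095/114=360.48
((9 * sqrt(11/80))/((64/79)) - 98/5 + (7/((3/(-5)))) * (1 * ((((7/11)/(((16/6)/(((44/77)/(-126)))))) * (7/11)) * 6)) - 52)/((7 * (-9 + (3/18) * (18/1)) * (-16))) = -259733/2439360 + 237 * sqrt(55)/286720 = -0.10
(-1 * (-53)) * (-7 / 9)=-371 / 9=-41.22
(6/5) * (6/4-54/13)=-207/65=-3.18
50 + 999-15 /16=16769 /16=1048.06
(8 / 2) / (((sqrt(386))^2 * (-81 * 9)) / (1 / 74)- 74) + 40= 416464598 / 10411615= 40.00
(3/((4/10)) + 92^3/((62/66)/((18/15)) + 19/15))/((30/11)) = 1130677295/8116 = 139314.60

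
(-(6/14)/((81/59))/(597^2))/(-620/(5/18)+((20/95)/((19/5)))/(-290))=617671/1574018721819810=0.00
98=98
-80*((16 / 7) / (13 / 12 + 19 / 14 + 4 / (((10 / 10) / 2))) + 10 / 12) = -221480 / 2631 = -84.18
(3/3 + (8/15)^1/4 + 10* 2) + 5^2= 692/15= 46.13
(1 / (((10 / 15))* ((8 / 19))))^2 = 3249 / 256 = 12.69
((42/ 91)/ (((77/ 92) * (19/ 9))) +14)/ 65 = 271234/ 1236235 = 0.22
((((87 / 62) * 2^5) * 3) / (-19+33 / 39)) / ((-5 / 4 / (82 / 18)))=247312 / 9145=27.04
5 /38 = 0.13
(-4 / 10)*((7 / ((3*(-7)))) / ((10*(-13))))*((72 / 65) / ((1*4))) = -6 / 21125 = -0.00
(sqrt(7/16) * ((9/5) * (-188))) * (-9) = 3807 * sqrt(7)/5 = 2014.48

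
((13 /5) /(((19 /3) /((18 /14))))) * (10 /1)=702 /133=5.28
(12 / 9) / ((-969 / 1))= -4 / 2907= -0.00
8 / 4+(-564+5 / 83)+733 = 14198 / 83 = 171.06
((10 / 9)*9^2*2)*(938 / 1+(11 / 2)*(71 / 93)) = 5257470 / 31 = 169595.81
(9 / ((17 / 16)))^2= 20736 / 289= 71.75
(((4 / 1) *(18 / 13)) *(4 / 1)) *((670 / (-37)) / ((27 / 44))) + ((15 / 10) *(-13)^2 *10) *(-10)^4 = 36579106640 / 1443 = 25349346.25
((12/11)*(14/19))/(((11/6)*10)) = 504/11495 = 0.04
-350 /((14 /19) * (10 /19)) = -1805 /2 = -902.50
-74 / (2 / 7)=-259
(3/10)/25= 3/250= 0.01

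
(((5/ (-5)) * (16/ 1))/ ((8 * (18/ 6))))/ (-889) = 2/ 2667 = 0.00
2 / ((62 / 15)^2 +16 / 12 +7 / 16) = 7200 / 67879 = 0.11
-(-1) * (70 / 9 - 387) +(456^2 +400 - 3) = 1871584 / 9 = 207953.78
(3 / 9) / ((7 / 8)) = 8 / 21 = 0.38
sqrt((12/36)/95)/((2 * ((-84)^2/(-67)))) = -67 * sqrt(285)/4021920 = -0.00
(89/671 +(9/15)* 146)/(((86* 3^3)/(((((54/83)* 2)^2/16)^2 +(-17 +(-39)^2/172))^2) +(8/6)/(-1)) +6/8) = 15616431621385365013481694036/6125156306401152278690844995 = 2.55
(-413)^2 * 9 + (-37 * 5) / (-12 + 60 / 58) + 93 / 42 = 1535140.09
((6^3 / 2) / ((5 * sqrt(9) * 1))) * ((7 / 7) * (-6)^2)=1296 / 5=259.20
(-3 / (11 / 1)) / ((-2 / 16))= 24 / 11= 2.18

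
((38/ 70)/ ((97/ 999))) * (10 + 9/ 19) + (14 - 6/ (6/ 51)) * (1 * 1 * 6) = -554889/ 3395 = -163.44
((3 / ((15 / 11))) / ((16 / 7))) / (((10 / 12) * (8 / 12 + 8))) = 0.13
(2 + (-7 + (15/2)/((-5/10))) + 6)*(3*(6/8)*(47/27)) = -329/6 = -54.83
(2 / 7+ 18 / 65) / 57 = 256 / 25935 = 0.01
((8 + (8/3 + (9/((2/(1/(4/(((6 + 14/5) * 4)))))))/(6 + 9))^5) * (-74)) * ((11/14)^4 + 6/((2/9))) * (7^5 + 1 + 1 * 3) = -818292858588243034445681/5697685546875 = -143618466104.55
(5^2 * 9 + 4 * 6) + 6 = 255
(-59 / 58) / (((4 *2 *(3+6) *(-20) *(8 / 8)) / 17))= 1003 / 83520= 0.01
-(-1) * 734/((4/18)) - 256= 3047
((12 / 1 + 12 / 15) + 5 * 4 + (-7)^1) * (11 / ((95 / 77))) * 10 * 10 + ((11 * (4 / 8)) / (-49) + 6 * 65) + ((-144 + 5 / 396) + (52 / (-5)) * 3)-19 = 42763535209 / 1843380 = 23198.44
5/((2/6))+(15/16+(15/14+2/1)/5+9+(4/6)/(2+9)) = 473317/18480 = 25.61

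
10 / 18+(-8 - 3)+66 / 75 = -9.56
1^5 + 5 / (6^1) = 11 / 6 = 1.83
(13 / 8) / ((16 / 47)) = 611 / 128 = 4.77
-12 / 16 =-3 / 4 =-0.75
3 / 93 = 1 / 31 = 0.03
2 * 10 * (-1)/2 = -10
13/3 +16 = 61/3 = 20.33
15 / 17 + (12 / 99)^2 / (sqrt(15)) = 16*sqrt(15) / 16335 + 15 / 17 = 0.89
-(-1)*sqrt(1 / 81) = 1 / 9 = 0.11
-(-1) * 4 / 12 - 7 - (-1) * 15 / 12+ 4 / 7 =-407 / 84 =-4.85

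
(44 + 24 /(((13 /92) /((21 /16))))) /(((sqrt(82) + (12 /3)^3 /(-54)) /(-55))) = -69564825 * sqrt(82) /381901 - 82447200 /381901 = -1865.36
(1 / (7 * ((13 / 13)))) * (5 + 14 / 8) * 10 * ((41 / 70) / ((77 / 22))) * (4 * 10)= 22140 / 343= 64.55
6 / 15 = 2 / 5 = 0.40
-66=-66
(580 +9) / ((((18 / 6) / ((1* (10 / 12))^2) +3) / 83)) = 1222175 / 183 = 6678.55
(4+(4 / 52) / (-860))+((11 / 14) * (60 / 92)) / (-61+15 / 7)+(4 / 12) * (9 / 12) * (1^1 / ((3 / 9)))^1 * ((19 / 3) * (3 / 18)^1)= 380029043 / 79456260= 4.78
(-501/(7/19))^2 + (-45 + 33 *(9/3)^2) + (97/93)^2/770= 86218490571373/46618110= 1849463.45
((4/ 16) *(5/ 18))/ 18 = 5/ 1296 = 0.00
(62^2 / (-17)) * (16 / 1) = -61504 / 17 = -3617.88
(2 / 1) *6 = 12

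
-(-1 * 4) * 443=1772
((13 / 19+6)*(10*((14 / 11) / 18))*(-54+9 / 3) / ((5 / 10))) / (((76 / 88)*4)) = -151130 / 1083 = -139.55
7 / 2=3.50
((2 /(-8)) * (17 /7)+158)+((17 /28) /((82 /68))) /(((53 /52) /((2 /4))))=9591439 /60844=157.64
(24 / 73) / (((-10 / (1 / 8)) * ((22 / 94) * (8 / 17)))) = -2397 / 64240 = -0.04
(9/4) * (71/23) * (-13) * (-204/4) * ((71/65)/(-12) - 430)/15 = -1214740491/9200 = -132037.01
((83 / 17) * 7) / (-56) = -0.61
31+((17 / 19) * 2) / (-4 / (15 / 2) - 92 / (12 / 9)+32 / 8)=578477 / 18677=30.97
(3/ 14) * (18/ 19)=27/ 133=0.20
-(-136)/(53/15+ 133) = 255/256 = 1.00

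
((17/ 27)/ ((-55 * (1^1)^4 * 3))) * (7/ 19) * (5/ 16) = -119/ 270864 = -0.00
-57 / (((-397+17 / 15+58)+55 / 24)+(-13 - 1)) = 760 / 4661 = 0.16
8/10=4/5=0.80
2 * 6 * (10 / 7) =120 / 7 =17.14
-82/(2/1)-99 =-140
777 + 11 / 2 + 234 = 2033 / 2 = 1016.50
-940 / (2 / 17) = -7990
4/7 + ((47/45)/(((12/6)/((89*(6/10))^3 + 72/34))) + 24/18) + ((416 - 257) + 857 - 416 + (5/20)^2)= 286041167549/3570000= 80123.58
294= 294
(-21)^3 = -9261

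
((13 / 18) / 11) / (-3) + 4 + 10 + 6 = 11867 / 594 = 19.98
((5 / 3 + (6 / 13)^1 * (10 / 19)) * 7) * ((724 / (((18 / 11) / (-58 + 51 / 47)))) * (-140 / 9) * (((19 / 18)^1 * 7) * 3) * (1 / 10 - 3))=-149924842009250 / 445419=-336592830.59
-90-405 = -495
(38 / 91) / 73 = 0.01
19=19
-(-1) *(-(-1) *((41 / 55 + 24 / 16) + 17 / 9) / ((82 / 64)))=65488 / 20295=3.23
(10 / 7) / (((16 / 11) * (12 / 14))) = 55 / 48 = 1.15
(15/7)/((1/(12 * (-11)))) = -1980/7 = -282.86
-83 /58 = -1.43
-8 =-8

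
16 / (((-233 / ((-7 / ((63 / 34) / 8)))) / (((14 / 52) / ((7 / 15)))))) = 10880 / 9087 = 1.20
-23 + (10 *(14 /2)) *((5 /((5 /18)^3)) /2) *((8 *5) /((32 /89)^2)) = 40420495 /16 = 2526280.94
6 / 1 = 6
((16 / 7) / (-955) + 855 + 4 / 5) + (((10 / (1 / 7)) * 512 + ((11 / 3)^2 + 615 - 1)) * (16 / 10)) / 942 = 26006599709 / 28337715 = 917.74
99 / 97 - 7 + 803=77311 / 97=797.02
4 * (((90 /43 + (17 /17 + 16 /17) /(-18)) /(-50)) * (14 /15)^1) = -121898 /822375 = -0.15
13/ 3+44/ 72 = 89/ 18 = 4.94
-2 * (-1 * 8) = 16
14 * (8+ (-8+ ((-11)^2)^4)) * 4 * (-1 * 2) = -24008194672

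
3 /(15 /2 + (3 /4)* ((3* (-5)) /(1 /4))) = -2 /25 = -0.08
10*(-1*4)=-40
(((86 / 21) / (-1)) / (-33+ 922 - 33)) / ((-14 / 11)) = 473 / 125832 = 0.00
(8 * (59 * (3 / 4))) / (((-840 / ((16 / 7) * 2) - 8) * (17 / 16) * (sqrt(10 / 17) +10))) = -384 / 2197 +192 * sqrt(170) / 186745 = -0.16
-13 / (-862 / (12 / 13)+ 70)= 78 / 5183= 0.02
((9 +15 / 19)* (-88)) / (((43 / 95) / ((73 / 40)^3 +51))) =-3737036391 / 34400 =-108634.78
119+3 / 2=241 / 2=120.50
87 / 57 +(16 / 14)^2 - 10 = -6673 / 931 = -7.17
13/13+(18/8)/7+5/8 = 1.95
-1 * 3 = -3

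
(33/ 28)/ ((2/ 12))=99/ 14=7.07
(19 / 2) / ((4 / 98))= 232.75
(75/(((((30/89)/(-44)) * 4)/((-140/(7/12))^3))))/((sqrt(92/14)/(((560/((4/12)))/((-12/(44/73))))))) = -104209459200000 * sqrt(322)/1679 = -1113741446835.46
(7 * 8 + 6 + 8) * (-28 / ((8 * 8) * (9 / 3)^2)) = -245 / 72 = -3.40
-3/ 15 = -1/ 5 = -0.20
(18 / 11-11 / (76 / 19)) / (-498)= 49 / 21912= 0.00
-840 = -840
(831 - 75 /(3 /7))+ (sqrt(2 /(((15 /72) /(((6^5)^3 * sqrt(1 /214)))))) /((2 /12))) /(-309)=-6718464 * 107^(3 /4) * 2^(1 /4) * sqrt(5) /55105+ 656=-10129.97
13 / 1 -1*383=-370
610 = 610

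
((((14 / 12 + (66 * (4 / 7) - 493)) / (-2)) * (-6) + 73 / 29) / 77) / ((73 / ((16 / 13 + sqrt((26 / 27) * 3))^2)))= -1848966155 / 1735556823 - 8833520 * sqrt(26) / 44501457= -2.08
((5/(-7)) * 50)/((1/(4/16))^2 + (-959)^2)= -250/6437879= -0.00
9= 9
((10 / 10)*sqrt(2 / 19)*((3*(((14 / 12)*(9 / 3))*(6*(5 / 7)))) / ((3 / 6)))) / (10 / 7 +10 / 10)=630*sqrt(38) / 323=12.02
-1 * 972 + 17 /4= -3871 /4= -967.75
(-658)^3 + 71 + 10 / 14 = -1994231682 / 7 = -284890240.29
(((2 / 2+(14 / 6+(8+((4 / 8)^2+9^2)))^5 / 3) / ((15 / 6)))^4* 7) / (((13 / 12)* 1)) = 3519004389119678412633243000000000000.00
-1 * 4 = -4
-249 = -249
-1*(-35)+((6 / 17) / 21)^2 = 495639 / 14161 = 35.00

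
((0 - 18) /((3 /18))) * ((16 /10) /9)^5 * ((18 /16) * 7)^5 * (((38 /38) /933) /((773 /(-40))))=4840416 /150251875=0.03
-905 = -905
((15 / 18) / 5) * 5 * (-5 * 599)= -14975 / 6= -2495.83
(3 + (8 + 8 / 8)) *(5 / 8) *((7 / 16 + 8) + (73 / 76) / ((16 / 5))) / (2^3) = 159375 / 19456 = 8.19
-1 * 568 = -568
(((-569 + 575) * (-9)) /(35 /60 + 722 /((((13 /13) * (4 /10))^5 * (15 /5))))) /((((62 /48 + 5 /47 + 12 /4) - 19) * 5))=974592 /30969680105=0.00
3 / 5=0.60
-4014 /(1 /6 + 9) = -24084 /55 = -437.89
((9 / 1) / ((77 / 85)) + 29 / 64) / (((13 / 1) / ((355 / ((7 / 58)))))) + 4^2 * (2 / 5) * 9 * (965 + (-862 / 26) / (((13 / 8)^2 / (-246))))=44684072654131 / 189469280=235838.09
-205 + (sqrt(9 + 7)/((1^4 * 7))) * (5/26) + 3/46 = -857397/4186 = -204.82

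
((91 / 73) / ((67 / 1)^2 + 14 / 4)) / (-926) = -91 / 303684015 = -0.00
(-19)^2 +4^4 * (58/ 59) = 36147/ 59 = 612.66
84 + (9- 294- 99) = -300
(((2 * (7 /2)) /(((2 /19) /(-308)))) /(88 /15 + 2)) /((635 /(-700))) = 21506100 /7493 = 2870.16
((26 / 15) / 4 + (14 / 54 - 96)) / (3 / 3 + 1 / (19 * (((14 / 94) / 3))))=-3422489 / 73980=-46.26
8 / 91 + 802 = 72990 / 91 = 802.09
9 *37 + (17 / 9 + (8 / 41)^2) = 5067110 / 15129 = 334.93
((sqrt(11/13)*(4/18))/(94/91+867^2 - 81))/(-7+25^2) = 0.00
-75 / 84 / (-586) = 25 / 16408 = 0.00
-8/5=-1.60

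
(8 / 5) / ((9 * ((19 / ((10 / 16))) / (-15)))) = -5 / 57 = -0.09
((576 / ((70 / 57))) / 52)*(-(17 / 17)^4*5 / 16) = -513 / 182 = -2.82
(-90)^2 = 8100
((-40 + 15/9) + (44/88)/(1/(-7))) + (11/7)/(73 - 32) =-71971/1722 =-41.80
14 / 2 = 7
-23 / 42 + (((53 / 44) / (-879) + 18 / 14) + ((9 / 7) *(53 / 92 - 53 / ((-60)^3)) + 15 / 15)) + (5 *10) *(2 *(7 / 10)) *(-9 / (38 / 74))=-289708815940097 / 236619768000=-1224.36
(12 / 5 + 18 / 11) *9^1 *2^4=31968 / 55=581.24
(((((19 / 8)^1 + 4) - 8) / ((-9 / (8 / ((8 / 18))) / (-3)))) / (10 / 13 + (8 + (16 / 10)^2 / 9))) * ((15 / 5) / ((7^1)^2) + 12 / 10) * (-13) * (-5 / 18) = -50915475 / 10380944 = -4.90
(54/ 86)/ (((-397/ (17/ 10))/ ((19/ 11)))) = -0.00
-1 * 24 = -24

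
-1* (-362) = 362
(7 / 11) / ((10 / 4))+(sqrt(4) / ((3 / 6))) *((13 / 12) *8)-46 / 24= 7261 / 220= 33.00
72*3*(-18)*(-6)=23328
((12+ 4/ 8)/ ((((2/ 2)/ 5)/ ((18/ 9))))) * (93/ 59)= 11625/ 59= 197.03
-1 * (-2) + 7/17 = 41/17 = 2.41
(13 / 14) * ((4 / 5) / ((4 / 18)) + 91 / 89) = 26741 / 6230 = 4.29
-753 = -753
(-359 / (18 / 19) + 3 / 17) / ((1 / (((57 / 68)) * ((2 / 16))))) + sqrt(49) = -1813741 / 55488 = -32.69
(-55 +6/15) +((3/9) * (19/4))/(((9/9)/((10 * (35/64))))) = -88207/1920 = -45.94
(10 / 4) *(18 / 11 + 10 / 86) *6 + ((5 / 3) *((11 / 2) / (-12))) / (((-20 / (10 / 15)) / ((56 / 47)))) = 31596451 / 1200474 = 26.32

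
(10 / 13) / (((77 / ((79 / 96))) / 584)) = 28835 / 6006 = 4.80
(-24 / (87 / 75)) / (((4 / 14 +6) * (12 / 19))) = -3325 / 638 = -5.21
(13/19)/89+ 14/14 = 1704/1691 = 1.01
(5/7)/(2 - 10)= -5/56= -0.09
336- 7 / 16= 5369 / 16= 335.56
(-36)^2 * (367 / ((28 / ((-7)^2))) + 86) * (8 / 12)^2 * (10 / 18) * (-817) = -190393680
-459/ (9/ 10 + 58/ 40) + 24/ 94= -9168/ 47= -195.06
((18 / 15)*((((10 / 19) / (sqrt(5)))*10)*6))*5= 720*sqrt(5) / 19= 84.74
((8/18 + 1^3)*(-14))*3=-182/3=-60.67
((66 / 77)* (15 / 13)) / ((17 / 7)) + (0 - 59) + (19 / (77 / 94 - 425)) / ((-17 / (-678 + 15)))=-60.34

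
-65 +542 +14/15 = 7169/15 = 477.93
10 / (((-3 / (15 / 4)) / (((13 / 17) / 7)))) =-325 / 238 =-1.37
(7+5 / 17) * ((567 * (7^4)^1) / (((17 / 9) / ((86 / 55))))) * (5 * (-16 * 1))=-2090536947072 / 3179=-657608350.76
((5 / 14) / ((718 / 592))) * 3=2220 / 2513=0.88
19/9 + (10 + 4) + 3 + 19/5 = 1031/45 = 22.91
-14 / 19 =-0.74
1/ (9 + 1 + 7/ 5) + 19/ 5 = 1108/ 285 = 3.89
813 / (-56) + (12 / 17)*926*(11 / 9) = 784.38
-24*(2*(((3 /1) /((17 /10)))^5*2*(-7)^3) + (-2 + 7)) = 799980017160 /1419857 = 563422.95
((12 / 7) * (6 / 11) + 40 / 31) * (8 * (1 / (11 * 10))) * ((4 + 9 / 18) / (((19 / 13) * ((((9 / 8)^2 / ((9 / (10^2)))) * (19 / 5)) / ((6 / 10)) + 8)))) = 19888128 / 3873826495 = 0.01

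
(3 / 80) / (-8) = -3 / 640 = -0.00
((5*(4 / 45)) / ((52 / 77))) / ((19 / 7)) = 539 / 2223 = 0.24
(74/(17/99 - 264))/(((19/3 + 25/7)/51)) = -3923073/2716376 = -1.44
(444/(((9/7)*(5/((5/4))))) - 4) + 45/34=8533/102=83.66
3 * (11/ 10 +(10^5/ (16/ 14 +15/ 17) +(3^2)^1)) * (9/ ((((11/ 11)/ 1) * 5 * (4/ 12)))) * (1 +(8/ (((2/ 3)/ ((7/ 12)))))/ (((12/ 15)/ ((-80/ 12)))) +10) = -228169661697/ 6025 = -37870483.27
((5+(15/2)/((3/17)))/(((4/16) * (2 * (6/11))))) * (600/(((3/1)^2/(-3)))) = -104500/3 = -34833.33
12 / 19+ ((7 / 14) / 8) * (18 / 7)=843 / 1064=0.79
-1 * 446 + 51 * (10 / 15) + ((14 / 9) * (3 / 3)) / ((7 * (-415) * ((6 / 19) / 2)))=-4616498 / 11205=-412.00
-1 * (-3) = 3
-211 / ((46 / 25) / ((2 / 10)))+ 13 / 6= -1433 / 69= -20.77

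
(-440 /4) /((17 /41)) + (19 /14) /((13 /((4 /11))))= -4513864 /17017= -265.26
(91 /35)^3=2197 /125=17.58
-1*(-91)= 91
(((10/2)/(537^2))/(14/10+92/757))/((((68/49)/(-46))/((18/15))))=-4265695/9410730069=-0.00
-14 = -14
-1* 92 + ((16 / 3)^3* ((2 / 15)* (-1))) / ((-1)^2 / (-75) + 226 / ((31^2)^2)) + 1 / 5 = 1453.60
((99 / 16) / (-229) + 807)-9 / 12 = 2954001 / 3664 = 806.22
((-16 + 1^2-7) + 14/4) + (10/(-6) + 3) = -103/6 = -17.17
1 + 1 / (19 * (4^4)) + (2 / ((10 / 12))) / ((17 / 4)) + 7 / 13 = 11305041 / 5374720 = 2.10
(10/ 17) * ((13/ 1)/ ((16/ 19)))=1235/ 136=9.08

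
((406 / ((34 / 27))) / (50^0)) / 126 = 87 / 34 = 2.56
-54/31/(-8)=27/124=0.22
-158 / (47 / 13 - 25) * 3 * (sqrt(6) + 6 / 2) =120.79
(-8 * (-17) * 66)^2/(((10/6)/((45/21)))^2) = 6526054656/49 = 133184788.90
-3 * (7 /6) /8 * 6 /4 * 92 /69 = -7 /8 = -0.88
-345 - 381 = -726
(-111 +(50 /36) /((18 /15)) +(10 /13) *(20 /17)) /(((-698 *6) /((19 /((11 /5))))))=247011685 /1099551024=0.22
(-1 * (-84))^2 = 7056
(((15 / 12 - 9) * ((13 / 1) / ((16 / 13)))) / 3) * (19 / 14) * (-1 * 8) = 99541 / 336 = 296.25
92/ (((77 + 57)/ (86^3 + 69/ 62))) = 907017443/ 2077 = 436695.93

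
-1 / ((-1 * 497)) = 1 / 497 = 0.00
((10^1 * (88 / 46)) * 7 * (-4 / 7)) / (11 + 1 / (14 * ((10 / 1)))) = -246400 / 35443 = -6.95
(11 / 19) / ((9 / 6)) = 22 / 57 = 0.39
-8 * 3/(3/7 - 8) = 168/53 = 3.17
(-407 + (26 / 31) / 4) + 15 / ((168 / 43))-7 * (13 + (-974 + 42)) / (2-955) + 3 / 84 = -96822003 / 236344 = -409.67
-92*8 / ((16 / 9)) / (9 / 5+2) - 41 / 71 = -147749 / 1349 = -109.52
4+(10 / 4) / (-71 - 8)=627 / 158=3.97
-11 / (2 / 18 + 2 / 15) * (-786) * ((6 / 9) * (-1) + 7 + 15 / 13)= 3442680 / 13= 264821.54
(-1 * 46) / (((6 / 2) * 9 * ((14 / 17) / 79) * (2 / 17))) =-525113 / 378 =-1389.19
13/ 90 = 0.14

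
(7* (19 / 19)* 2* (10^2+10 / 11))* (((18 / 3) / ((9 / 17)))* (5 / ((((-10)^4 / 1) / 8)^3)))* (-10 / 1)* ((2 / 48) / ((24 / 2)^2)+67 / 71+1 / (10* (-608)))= -96867545453 / 250408125000000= -0.00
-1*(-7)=7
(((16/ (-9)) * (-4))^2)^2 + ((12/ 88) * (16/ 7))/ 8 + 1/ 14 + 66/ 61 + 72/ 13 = 2563.84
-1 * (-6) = 6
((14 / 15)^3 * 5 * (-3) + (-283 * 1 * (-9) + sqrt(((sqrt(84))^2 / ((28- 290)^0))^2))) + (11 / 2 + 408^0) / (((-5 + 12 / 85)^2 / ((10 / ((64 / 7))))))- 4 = 917600800153 / 350884800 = 2615.11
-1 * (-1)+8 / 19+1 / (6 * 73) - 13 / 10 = 2566 / 20805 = 0.12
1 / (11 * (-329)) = -1 / 3619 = -0.00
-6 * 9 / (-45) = 6 / 5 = 1.20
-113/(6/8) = -452/3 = -150.67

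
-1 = -1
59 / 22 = 2.68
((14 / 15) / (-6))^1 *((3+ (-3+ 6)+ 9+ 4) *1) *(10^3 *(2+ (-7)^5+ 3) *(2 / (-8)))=-111733300 / 9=-12414811.11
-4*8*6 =-192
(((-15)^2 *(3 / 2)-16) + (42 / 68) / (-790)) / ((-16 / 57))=-492221733 / 429760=-1145.34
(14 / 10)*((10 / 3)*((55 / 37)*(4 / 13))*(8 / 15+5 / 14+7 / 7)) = 17468 / 4329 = 4.04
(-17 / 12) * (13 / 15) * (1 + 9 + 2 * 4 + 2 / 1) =-221 / 9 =-24.56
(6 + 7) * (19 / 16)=247 / 16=15.44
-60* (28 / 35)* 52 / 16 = -156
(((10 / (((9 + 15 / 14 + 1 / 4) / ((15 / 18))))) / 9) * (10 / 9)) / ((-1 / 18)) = -14000 / 7803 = -1.79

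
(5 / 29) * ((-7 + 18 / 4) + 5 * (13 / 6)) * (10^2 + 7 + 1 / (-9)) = 120250 / 783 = 153.58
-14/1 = -14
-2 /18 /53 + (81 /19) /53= 710 /9063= 0.08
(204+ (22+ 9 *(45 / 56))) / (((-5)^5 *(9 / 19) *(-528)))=0.00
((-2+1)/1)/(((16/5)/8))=-5/2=-2.50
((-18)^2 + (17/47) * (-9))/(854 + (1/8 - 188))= 120600/250463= 0.48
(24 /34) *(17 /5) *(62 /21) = 248 /35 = 7.09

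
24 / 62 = 12 / 31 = 0.39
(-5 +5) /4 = 0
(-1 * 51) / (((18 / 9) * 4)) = -51 / 8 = -6.38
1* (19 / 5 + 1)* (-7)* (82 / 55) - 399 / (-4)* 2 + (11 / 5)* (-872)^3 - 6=-802296287207 / 550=-1458720522.19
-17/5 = -3.40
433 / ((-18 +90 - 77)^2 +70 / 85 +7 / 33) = 16.63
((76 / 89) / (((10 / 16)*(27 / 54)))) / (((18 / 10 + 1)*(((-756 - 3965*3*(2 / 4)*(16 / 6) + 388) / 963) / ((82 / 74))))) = -0.06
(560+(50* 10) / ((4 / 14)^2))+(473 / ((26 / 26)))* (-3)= 5266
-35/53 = -0.66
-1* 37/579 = -37/579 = -0.06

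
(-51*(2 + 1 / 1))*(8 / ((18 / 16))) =-1088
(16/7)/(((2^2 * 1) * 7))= 4/49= 0.08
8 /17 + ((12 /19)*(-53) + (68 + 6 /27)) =102382 /2907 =35.22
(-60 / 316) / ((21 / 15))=-75 / 553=-0.14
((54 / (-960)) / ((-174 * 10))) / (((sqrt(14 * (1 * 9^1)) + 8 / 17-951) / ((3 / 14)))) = -2472327 / 339191065606400-7803 * sqrt(14) / 339191065606400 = -0.00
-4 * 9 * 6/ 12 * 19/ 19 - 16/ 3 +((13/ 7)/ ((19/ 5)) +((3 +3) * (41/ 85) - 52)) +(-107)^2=385852634/ 33915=11377.05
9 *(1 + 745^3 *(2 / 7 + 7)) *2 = 379587147876 / 7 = 54226735410.86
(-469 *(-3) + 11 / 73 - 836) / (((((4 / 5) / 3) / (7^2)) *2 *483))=729645 / 6716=108.64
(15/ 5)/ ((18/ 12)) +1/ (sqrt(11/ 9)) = 2.90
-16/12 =-4/3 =-1.33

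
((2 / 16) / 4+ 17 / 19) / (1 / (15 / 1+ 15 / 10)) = 18579 / 1216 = 15.28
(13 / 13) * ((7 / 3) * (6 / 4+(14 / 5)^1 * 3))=23.10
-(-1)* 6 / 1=6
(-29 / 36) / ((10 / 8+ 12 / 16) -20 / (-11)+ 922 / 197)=-62843 / 662976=-0.09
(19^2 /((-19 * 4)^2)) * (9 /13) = 0.04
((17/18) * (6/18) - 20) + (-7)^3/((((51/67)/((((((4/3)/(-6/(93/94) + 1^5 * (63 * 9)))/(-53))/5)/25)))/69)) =-2080637848259/105755550750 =-19.67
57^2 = 3249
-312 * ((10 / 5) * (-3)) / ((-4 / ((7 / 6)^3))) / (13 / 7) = -2401 / 6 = -400.17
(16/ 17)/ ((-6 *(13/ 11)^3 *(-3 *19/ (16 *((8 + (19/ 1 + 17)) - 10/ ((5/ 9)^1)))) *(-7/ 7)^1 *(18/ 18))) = -340736/ 491283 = -0.69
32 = 32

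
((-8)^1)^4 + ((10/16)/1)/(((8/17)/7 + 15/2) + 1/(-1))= 25608787/6252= 4096.10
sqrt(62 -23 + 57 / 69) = 2 * sqrt(5267) / 23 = 6.31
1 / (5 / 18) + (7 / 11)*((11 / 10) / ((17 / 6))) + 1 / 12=4009 / 1020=3.93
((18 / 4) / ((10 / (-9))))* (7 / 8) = -567 / 160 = -3.54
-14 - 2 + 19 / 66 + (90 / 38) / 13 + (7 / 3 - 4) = -280339 / 16302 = -17.20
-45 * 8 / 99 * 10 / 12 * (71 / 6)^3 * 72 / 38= -17895550 / 1881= -9513.85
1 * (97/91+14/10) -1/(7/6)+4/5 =2.41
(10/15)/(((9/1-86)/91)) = -26/33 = -0.79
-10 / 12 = -5 / 6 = -0.83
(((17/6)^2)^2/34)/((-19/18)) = -1.80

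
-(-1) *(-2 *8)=-16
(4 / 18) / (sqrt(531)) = 2 * sqrt(59) / 1593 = 0.01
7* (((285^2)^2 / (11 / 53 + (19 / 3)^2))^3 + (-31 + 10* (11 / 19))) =4145196265238149585029042242559281837321 / 135153392648192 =30670308632415980295678140.00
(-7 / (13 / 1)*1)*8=-4.31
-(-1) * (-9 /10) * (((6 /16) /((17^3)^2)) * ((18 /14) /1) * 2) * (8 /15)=-81 /4224074575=-0.00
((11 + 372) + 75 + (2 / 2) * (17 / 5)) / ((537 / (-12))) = -9228 / 895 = -10.31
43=43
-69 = -69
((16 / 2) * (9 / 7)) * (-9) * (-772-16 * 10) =603936 / 7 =86276.57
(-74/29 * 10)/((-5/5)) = 740/29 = 25.52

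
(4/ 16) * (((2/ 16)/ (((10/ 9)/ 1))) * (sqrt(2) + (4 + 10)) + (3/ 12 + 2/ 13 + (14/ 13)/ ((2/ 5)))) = 9 * sqrt(2)/ 320 + 2429/ 2080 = 1.21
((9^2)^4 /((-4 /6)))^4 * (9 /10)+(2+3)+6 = 2503155504993241601315571986087609 /160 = 15644721906207760008222320000000.00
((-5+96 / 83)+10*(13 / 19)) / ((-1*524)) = -4729 / 826348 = -0.01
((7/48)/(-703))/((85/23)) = -161/2868240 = -0.00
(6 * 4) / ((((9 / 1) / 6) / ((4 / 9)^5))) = 0.28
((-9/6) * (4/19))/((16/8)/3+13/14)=-252/1273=-0.20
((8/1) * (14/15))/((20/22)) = 616/75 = 8.21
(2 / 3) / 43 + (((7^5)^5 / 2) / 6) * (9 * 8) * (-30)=-31139613348597264996738538 / 129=-241392351539513682145260.00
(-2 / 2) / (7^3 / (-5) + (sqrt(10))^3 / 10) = 25* sqrt(10) / 117399 + 1715 / 117399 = 0.02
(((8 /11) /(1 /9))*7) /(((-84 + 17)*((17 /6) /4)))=-12096 /12529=-0.97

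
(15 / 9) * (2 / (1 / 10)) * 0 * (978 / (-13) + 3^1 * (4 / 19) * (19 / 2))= 0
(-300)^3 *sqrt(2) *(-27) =729000000 *sqrt(2) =1030961686.97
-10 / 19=-0.53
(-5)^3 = -125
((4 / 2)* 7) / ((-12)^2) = 7 / 72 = 0.10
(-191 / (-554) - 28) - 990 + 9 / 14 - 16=-2003011 / 1939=-1033.01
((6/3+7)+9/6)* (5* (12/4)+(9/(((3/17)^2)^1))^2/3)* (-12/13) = -3509772/13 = -269982.46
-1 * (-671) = 671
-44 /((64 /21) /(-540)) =31185 /4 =7796.25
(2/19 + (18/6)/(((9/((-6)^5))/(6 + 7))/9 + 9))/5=7581598/86430145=0.09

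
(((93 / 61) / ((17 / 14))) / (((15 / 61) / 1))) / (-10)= -217 / 425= -0.51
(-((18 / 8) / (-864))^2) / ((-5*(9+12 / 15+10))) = 1 / 14598144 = 0.00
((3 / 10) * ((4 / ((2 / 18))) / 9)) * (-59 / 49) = -354 / 245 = -1.44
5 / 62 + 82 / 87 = 1.02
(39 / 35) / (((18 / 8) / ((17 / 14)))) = 442 / 735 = 0.60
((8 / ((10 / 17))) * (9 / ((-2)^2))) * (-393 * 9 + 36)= -535653 / 5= -107130.60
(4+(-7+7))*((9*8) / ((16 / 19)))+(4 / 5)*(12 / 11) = 18858 / 55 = 342.87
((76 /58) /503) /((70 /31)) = 589 /510545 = 0.00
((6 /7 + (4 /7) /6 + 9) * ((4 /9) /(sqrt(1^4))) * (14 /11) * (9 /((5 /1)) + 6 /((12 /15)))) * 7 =16492 /45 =366.49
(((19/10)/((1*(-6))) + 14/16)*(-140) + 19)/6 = -355/36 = -9.86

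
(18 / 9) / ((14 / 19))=19 / 7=2.71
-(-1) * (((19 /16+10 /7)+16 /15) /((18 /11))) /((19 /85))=1156969 /114912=10.07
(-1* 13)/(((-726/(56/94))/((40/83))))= 7280/1416063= 0.01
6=6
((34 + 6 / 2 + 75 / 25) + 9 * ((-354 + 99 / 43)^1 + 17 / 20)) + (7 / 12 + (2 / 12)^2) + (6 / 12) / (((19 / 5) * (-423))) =-21544269217 / 6911820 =-3117.02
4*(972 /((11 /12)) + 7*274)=131048 /11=11913.45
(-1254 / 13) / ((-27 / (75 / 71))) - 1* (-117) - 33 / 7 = 2249584 / 19383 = 116.06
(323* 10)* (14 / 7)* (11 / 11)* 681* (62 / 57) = 4785160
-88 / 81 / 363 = -0.00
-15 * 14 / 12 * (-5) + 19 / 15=2663 / 30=88.77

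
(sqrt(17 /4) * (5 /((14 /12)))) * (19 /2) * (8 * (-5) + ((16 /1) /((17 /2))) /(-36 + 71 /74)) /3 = -83866380 * sqrt(17) /308567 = -1120.63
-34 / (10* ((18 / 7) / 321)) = -12733 / 30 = -424.43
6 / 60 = 1 / 10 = 0.10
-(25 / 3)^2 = -69.44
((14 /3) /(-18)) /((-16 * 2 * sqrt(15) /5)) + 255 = 7 * sqrt(15) /2592 + 255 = 255.01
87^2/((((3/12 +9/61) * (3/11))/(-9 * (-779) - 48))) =47151569916/97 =486098658.93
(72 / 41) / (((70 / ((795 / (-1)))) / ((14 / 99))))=-1272 / 451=-2.82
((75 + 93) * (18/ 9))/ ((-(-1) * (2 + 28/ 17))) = 2856/ 31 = 92.13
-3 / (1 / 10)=-30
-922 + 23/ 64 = -58985/ 64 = -921.64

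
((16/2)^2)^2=4096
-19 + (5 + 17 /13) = -165 /13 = -12.69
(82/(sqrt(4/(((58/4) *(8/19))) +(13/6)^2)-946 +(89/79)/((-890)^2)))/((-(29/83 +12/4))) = 2523407584245000 *sqrt(161965)/16049783513751887097979 +415362981372582512700/16049783513751887097979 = 0.03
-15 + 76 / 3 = 31 / 3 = 10.33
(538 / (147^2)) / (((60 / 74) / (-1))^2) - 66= -641419039 / 9724050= -65.96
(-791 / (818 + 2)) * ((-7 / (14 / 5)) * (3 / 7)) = 339 / 328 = 1.03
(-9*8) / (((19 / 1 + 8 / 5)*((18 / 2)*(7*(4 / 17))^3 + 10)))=-884340 / 12704947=-0.07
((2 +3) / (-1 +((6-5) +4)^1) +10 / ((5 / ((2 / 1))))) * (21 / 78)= 147 / 104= 1.41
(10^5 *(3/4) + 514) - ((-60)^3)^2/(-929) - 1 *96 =46726063322/929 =50297161.81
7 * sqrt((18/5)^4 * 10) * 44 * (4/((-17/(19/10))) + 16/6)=18827424 * sqrt(10)/2125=28017.67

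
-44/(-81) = 44/81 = 0.54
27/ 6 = 4.50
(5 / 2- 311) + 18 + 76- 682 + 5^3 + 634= -275 / 2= -137.50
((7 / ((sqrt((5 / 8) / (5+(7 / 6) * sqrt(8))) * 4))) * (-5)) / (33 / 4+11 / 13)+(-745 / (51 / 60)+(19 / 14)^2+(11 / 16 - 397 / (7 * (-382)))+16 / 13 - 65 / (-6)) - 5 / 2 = -867.73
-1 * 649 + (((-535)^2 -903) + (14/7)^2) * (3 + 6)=2567285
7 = 7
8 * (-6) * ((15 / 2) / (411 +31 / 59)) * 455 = -241605 / 607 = -398.03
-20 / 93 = -0.22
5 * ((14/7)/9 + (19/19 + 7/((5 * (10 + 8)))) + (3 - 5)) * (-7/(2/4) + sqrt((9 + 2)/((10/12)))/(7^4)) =49 - sqrt(330)/3430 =48.99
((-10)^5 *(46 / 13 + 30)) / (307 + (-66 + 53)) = -21800000 / 1911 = -11407.64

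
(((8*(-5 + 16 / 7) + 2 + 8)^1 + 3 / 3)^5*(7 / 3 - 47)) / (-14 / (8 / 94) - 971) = -70664062500 / 12722899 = -5554.09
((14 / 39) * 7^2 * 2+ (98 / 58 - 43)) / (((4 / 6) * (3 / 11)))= -38137 / 1131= -33.72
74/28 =37/14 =2.64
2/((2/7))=7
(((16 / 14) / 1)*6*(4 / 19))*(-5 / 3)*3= -960 / 133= -7.22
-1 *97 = -97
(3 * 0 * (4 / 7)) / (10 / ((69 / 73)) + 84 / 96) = 0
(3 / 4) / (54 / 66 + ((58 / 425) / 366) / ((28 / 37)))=17966025 / 19611103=0.92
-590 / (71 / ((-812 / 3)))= 479080 / 213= 2249.20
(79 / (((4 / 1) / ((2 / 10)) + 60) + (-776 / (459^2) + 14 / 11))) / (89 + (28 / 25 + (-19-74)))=-508560525 / 1506722224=-0.34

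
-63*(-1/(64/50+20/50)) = 75/2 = 37.50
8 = 8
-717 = -717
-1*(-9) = 9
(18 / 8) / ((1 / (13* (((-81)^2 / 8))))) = 767637 / 32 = 23988.66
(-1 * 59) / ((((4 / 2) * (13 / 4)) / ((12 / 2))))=-54.46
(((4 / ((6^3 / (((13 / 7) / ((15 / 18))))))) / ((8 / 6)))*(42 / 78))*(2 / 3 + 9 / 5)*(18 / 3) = 37 / 150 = 0.25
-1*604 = -604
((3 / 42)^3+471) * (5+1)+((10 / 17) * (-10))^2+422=1301578851 / 396508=3282.60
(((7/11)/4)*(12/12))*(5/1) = 35/44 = 0.80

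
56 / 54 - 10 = -242 / 27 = -8.96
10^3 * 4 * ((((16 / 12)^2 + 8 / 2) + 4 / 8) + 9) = 550000 / 9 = 61111.11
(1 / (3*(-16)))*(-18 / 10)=3 / 80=0.04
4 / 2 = 2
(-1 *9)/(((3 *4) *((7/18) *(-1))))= 27/14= 1.93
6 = 6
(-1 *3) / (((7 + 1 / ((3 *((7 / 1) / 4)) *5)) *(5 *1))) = -63 / 739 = -0.09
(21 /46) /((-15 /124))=-434 /115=-3.77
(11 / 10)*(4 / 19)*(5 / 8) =11 / 76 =0.14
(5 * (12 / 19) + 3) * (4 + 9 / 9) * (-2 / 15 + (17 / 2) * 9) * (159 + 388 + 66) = 54770937 / 38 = 1441340.45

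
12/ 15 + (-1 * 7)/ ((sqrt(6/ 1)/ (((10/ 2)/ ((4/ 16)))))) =-56.35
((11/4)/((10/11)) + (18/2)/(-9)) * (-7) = -567/40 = -14.18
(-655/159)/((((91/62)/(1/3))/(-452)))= 18355720/43407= 422.87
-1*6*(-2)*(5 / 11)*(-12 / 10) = -72 / 11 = -6.55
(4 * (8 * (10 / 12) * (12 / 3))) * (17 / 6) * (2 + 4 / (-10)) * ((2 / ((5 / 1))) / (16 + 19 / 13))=113152 / 10215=11.08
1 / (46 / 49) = 49 / 46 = 1.07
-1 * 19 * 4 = -76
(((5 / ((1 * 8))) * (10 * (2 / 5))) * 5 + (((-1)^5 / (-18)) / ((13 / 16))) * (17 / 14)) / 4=20611 / 6552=3.15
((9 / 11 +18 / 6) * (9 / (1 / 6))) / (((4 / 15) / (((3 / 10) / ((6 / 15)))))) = 25515 / 44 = 579.89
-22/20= -11/10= -1.10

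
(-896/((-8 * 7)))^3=4096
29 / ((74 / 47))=1363 / 74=18.42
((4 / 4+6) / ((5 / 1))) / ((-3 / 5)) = -7 / 3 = -2.33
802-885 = -83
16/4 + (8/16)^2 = 17/4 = 4.25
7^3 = 343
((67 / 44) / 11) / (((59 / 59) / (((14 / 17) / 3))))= 469 / 12342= 0.04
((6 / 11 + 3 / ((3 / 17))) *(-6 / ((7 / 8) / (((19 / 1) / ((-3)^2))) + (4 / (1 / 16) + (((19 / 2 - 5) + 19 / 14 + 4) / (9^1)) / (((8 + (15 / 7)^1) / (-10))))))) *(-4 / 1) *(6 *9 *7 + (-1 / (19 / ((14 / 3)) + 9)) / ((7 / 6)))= 3457307680128 / 1375900933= 2512.76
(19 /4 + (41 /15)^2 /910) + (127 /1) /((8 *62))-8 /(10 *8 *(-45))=84908951 /16926000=5.02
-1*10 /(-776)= 0.01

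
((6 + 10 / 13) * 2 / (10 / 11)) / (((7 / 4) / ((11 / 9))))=42592 / 4095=10.40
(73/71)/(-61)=-73/4331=-0.02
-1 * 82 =-82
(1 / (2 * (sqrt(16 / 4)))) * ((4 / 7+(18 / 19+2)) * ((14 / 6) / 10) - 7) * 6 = -9.27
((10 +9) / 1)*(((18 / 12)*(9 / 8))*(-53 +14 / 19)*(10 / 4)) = -134055 / 32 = -4189.22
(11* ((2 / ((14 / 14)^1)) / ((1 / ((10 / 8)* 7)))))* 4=770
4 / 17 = 0.24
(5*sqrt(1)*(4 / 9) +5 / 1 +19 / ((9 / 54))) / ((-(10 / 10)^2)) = -1091 / 9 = -121.22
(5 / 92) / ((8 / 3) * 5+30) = 3 / 2392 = 0.00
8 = 8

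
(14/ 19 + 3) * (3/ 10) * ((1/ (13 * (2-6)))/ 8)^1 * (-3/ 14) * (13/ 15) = 213/ 425600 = 0.00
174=174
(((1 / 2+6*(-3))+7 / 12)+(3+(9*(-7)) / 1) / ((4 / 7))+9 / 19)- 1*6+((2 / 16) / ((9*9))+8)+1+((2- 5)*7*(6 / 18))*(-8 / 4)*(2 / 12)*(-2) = -1515707 / 12312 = -123.11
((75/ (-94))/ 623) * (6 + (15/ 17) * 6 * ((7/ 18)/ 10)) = -15825/ 1991108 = -0.01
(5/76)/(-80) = -1/1216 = -0.00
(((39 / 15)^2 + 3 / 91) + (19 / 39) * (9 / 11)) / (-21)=-179969 / 525525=-0.34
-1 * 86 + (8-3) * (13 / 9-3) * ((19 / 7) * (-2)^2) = -1534 / 9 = -170.44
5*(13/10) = 13/2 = 6.50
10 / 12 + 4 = 29 / 6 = 4.83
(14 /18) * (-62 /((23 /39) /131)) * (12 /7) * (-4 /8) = 211172 /23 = 9181.39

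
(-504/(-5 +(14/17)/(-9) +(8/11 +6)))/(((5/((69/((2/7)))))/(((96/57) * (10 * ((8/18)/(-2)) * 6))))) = 17480365056/52307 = 334187.87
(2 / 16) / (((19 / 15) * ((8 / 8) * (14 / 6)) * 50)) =9 / 10640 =0.00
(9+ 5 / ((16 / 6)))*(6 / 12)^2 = 87 / 32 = 2.72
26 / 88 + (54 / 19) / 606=25343 / 84436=0.30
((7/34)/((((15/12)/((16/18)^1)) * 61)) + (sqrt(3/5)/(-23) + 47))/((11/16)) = 3190352/46665 - 16 * sqrt(15)/1265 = 68.32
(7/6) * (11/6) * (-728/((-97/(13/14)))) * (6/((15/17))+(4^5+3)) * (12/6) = 44842798/1455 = 30819.79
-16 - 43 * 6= -274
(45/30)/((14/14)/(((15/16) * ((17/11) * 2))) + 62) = 765/31796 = 0.02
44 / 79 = 0.56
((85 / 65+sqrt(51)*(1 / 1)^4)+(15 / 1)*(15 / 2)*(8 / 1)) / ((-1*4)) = -11717 / 52 - sqrt(51) / 4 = -227.11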